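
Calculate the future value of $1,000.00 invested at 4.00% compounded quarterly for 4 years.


Compound interest formula: A = P(1 + r/n)^(nt)
A = $1,000.00 × (1 + 0.04/4)^(4 × 4)
Growth factor: (1 + 0.04/4)^16 = 1.172579
A = $1,000.00 × 1.172579
A = $1,172.58

A = P(1 + r/n)^(nt) = $1,172.58


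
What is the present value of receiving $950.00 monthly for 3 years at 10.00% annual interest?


Present value of an ordinary annuity: PV = PMT × (1 − (1 + r)^(−n)) / r
Monthly rate r = 0.1/12 ≈ 0.00833333, n = 36
PV = $950.00 × (1 − (1 + 0.1/12)^(−36)) / (0.1/12)
PV = $950.00 × 30.991236
PV = $29,441.67

PV = PMT × (1-(1+r)^(-n))/r = $29,441.67


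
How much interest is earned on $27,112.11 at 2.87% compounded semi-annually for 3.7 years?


Compound interest earned = final amount − principal.
A = P(1 + r/n)^(nt) = $27,112.11 × (1 + 0.0287/2)^(2 × 3.7) = $30,126.82
Interest = A − P = $30,126.82 − $27,112.11 = $3,014.71

Interest = A - P = $3,014.71


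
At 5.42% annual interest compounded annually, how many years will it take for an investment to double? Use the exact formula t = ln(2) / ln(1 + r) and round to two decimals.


Doubling condition: (1 + r)^t = 2
Take ln of both sides: t × ln(1 + r) = ln(2)
t = ln(2) / ln(1 + r)
t = 0.693147 / 0.052782
t = 13.13

t = ln(2) / ln(1 + r) = 13.13 years


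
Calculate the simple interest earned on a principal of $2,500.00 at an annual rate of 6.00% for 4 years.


Simple interest formula: I = P × r × t
I = $2,500.00 × 0.06 × 4
I = $600.00

I = P × r × t = $600.00


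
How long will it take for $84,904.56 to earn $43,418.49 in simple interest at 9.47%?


Rearrange the simple interest formula for t:
I = P × r × t  ⇒  t = I / (P × r)
t = $43,418.49 / ($84,904.56 × 0.0947)
t = 5.4

t = I/(P×r) = 5.4 years


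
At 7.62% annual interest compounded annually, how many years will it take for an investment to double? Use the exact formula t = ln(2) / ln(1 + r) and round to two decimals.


Doubling condition: (1 + r)^t = 2
Take ln of both sides: t × ln(1 + r) = ln(2)
t = ln(2) / ln(1 + r)
t = 0.693147 / 0.073436
t = 9.44

t = ln(2) / ln(1 + r) = 9.44 years


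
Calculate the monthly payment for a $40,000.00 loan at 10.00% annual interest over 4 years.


Loan payment formula: PMT = PV × r / (1 − (1 + r)^(−n))
Monthly rate r = 0.1/12 ≈ 0.00833333, n = 48 months
Denominator: 1 − (1 + 0.1/12)^(−48) = 0.328568
PMT = $40,000.00 × (0.1/12) / 0.328568
PMT = $1,014.50 per month

PMT = PV × r / (1-(1+r)^(-n)) = $1,014.50/month


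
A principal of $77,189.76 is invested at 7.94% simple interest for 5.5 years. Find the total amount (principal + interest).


Total amount formula: A = P(1 + rt) = P + P·r·t
Interest: I = P × r × t = $77,189.76 × 0.0794 × 5.5 = $33,708.77
A = P + I = $77,189.76 + $33,708.77 = $110,898.53

A = P + I = P(1 + rt) = $110,898.53


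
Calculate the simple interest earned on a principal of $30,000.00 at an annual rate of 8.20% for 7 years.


Simple interest formula: I = P × r × t
I = $30,000.00 × 0.082 × 7
I = $17,220.00

I = P × r × t = $17,220.00


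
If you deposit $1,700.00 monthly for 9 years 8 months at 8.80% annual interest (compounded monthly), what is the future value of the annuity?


Future value of an ordinary annuity: FV = PMT × ((1 + r)^n − 1) / r
Monthly rate r = 0.088/12 ≈ 0.00733333, n = 116
FV = $1,700.00 × ((1 + 0.088/12)^116 − 1) / (0.088/12)
FV = $1,700.00 × 181.902467
FV = $309,234.19

FV = PMT × ((1+r)^n - 1)/r = $309,234.19


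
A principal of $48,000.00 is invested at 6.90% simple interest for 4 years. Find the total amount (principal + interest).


Total amount formula: A = P(1 + rt) = P + P·r·t
Interest: I = P × r × t = $48,000.00 × 0.069 × 4 = $13,248.00
A = P + I = $48,000.00 + $13,248.00 = $61,248.00

A = P + I = P(1 + rt) = $61,248.00


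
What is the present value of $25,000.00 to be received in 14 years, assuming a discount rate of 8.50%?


Present value formula: PV = FV / (1 + r)^t
PV = $25,000.00 / (1 + 0.085)^14
PV = $25,000.00 / 3.133404
PV = $7,978.54

PV = FV / (1 + r)^t = $7,978.54


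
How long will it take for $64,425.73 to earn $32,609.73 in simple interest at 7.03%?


Rearrange the simple interest formula for t:
I = P × r × t  ⇒  t = I / (P × r)
t = $32,609.73 / ($64,425.73 × 0.0703)
t = 7.2

t = I/(P×r) = 7.2 years


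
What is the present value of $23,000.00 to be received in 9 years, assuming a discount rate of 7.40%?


Present value formula: PV = FV / (1 + r)^t
PV = $23,000.00 / (1 + 0.074)^9
PV = $23,000.00 / 1.901247
PV = $12,097.32

PV = FV / (1 + r)^t = $12,097.32


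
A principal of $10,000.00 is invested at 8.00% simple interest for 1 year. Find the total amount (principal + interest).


Total amount formula: A = P(1 + rt) = P + P·r·t
Interest: I = P × r × t = $10,000.00 × 0.08 × 1 = $800.00
A = P + I = $10,000.00 + $800.00 = $10,800.00

A = P + I = P(1 + rt) = $10,800.00


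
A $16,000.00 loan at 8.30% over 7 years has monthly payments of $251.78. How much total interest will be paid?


Total paid over the life of the loan = PMT × n.
Total paid = $251.78 × 84 = $21,149.52
Total interest = total paid − principal = $21,149.52 − $16,000.00 = $5,149.52

Total interest = (PMT × n) - PV = $5,149.52


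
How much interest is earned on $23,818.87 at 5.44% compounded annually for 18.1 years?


Compound interest earned = final amount − principal.
A = P(1 + r/n)^(nt) = $23,818.87 × (1 + 0.0544/1)^(1 × 18.1) = $62,132.50
Interest = A − P = $62,132.50 − $23,818.87 = $38,313.63

Interest = A - P = $38,313.63


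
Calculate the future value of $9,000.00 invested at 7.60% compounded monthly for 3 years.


Compound interest formula: A = P(1 + r/n)^(nt)
A = $9,000.00 × (1 + 0.076/12)^(12 × 3)
Growth factor: (1 + 0.076/12)^36 = 1.2551826
A = $9,000.00 × 1.2551826
A = $11,296.64

A = P(1 + r/n)^(nt) = $11,296.64


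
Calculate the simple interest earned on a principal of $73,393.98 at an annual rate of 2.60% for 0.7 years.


Simple interest formula: I = P × r × t
I = $73,393.98 × 0.026 × 0.7
I = $1,335.77

I = P × r × t = $1,335.77


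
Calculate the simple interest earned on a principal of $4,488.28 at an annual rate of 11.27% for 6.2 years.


Simple interest formula: I = P × r × t
I = $4,488.28 × 0.1127 × 6.2
I = $3,136.14

I = P × r × t = $3,136.14


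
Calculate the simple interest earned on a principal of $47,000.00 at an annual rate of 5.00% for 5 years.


Simple interest formula: I = P × r × t
I = $47,000.00 × 0.05 × 5
I = $11,750.00

I = P × r × t = $11,750.00


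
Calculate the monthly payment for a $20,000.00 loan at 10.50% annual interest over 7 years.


Loan payment formula: PMT = PV × r / (1 − (1 + r)^(−n))
Monthly rate r = 0.105/12 = 0.00875, n = 84 months
Denominator: 1 − (1 + 0.105/12)^(−84) = 0.518959
PMT = $20,000.00 × (0.105/12) / 0.518959
PMT = $337.21 per month

PMT = PV × r / (1-(1+r)^(-n)) = $337.21/month


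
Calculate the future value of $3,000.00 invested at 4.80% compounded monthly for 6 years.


Compound interest formula: A = P(1 + r/n)^(nt)
A = $3,000.00 × (1 + 0.048/12)^(12 × 6)
Growth factor: (1 + 0.048/12)^72 = 1.332991
A = $3,000.00 × 1.332991
A = $3,998.97

A = P(1 + r/n)^(nt) = $3,998.97


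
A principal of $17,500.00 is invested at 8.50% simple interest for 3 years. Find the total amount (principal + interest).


Total amount formula: A = P(1 + rt) = P + P·r·t
Interest: I = P × r × t = $17,500.00 × 0.085 × 3 = $4,462.50
A = P + I = $17,500.00 + $4,462.50 = $21,962.50

A = P + I = P(1 + rt) = $21,962.50


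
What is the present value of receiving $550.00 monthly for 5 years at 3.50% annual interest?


Present value of an ordinary annuity: PV = PMT × (1 − (1 + r)^(−n)) / r
Monthly rate r = 0.035/12 ≈ 0.00291667, n = 60
PV = $550.00 × (1 − (1 + 0.035/12)^(−60)) / (0.035/12)
PV = $550.00 × 54.969988
PV = $30,233.49

PV = PMT × (1-(1+r)^(-n))/r = $30,233.49


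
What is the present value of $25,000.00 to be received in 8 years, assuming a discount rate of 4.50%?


Present value formula: PV = FV / (1 + r)^t
PV = $25,000.00 / (1 + 0.045)^8
PV = $25,000.00 / 1.4221006
PV = $17,579.63

PV = FV / (1 + r)^t = $17,579.63


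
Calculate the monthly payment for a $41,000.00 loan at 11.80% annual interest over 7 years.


Loan payment formula: PMT = PV × r / (1 − (1 + r)^(−n))
Monthly rate r = 0.118/12 ≈ 0.00983333, n = 84 months
Denominator: 1 − (1 + 0.118/12)^(−84) = 0.560433
PMT = $41,000.00 × (0.118/12) / 0.560433
PMT = $719.38 per month

PMT = PV × r / (1-(1+r)^(-n)) = $719.38/month


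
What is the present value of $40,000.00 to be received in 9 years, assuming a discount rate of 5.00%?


Present value formula: PV = FV / (1 + r)^t
PV = $40,000.00 / (1 + 0.05)^9
PV = $40,000.00 / 1.551328
PV = $25,784.36

PV = FV / (1 + r)^t = $25,784.36


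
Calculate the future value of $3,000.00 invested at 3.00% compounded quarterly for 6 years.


Compound interest formula: A = P(1 + r/n)^(nt)
A = $3,000.00 × (1 + 0.03/4)^(4 × 6)
Growth factor: (1 + 0.03/4)^24 = 1.196414
A = $3,000.00 × 1.196414
A = $3,589.24

A = P(1 + r/n)^(nt) = $3,589.24


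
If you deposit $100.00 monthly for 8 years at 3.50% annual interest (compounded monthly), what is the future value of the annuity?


Future value of an ordinary annuity: FV = PMT × ((1 + r)^n − 1) / r
Monthly rate r = 0.035/12 ≈ 0.00291667, n = 96
FV = $100.00 × ((1 + 0.035/12)^96 − 1) / (0.035/12)
FV = $100.00 × 110.602523
FV = $11,060.25

FV = PMT × ((1+r)^n - 1)/r = $11,060.25


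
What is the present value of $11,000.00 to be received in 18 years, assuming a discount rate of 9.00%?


Present value formula: PV = FV / (1 + r)^t
PV = $11,000.00 / (1 + 0.09)^18
PV = $11,000.00 / 4.717120
PV = $2,331.93

PV = FV / (1 + r)^t = $2,331.93


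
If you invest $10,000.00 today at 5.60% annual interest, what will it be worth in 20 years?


Future value formula: FV = PV × (1 + r)^t
FV = $10,000.00 × (1 + 0.056)^20
FV = $10,000.00 × 2.973571
FV = $29,735.71

FV = PV × (1 + r)^t = $29,735.71


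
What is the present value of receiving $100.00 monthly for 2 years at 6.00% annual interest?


Present value of an ordinary annuity: PV = PMT × (1 − (1 + r)^(−n)) / r
Monthly rate r = 0.06/12 = 0.005, n = 24
PV = $100.00 × (1 − (1 + 0.06/12)^(−24)) / (0.06/12)
PV = $100.00 × 22.562866
PV = $2,256.29

PV = PMT × (1-(1+r)^(-n))/r = $2,256.29


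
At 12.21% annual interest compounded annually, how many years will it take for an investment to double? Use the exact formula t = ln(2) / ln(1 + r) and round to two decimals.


Doubling condition: (1 + r)^t = 2
Take ln of both sides: t × ln(1 + r) = ln(2)
t = ln(2) / ln(1 + r)
t = 0.693147 / 0.115202
t = 6.02

t = ln(2) / ln(1 + r) = 6.02 years


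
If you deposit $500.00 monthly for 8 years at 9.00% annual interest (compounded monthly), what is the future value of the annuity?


Future value of an ordinary annuity: FV = PMT × ((1 + r)^n − 1) / r
Monthly rate r = 0.09/12 = 0.0075, n = 96
FV = $500.00 × ((1 + 0.09/12)^96 − 1) / (0.09/12)
FV = $500.00 × 139.856164
FV = $69,928.08

FV = PMT × ((1+r)^n - 1)/r = $69,928.08


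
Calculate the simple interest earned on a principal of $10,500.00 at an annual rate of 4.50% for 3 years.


Simple interest formula: I = P × r × t
I = $10,500.00 × 0.045 × 3
I = $1,417.50

I = P × r × t = $1,417.50


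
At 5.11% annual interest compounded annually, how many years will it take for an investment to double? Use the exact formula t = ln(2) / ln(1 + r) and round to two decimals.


Doubling condition: (1 + r)^t = 2
Take ln of both sides: t × ln(1 + r) = ln(2)
t = ln(2) / ln(1 + r)
t = 0.693147 / 0.049837
t = 13.91

t = ln(2) / ln(1 + r) = 13.91 years


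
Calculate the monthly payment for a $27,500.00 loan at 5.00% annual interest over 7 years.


Loan payment formula: PMT = PV × r / (1 − (1 + r)^(−n))
Monthly rate r = 0.05/12 ≈ 0.00416667, n = 84 months
Denominator: 1 − (1 + 0.05/12)^(−84) = 0.294799
PMT = $27,500.00 × (0.05/12) / 0.294799
PMT = $388.68 per month

PMT = PV × r / (1-(1+r)^(-n)) = $388.68/month


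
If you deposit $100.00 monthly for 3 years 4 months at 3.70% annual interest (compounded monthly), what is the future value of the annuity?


Future value of an ordinary annuity: FV = PMT × ((1 + r)^n − 1) / r
Monthly rate r = 0.037/12 ≈ 0.00308333, n = 40
FV = $100.00 × ((1 + 0.037/12)^40 − 1) / (0.037/12)
FV = $100.00 × 42.501668
FV = $4,250.17

FV = PMT × ((1+r)^n - 1)/r = $4,250.17


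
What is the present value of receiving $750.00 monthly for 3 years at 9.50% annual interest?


Present value of an ordinary annuity: PV = PMT × (1 − (1 + r)^(−n)) / r
Monthly rate r = 0.095/12 ≈ 0.00791667, n = 36
PV = $750.00 × (1 − (1 + 0.095/12)^(−36)) / (0.095/12)
PV = $750.00 × 31.217856
PV = $23,413.39

PV = PMT × (1-(1+r)^(-n))/r = $23,413.39


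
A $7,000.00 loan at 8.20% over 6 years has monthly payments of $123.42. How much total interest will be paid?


Total paid over the life of the loan = PMT × n.
Total paid = $123.42 × 72 = $8,886.24
Total interest = total paid − principal = $8,886.24 − $7,000.00 = $1,886.24

Total interest = (PMT × n) - PV = $1,886.24


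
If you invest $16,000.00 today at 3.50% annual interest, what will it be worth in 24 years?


Future value formula: FV = PV × (1 + r)^t
FV = $16,000.00 × (1 + 0.035)^24
FV = $16,000.00 × 2.2833285
FV = $36,533.26

FV = PV × (1 + r)^t = $36,533.26


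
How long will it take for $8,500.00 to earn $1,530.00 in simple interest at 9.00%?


Rearrange the simple interest formula for t:
I = P × r × t  ⇒  t = I / (P × r)
t = $1,530.00 / ($8,500.00 × 0.09)
t = 2

t = I/(P×r) = 2 years


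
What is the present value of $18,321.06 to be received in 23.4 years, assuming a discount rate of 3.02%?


Present value formula: PV = FV / (1 + r)^t
PV = $18,321.06 / (1 + 0.0302)^23.4
PV = $18,321.06 / 2.006154
PV = $9,132.43

PV = FV / (1 + r)^t = $9,132.43


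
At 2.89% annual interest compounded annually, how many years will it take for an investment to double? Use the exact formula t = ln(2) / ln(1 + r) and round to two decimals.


Doubling condition: (1 + r)^t = 2
Take ln of both sides: t × ln(1 + r) = ln(2)
t = ln(2) / ln(1 + r)
t = 0.693147 / 0.028490
t = 24.33

t = ln(2) / ln(1 + r) = 24.33 years


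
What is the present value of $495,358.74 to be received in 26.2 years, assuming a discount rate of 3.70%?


Present value formula: PV = FV / (1 + r)^t
PV = $495,358.74 / (1 + 0.037)^26.2
PV = $495,358.74 / 2.5906182
PV = $191,212.56

PV = FV / (1 + r)^t = $191,212.56


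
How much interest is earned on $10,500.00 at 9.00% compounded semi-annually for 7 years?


Compound interest earned = final amount − principal.
A = P(1 + r/n)^(nt) = $10,500.00 × (1 + 0.09/2)^(2 × 7) = $19,445.42
Interest = A − P = $19,445.42 − $10,500.00 = $8,945.42

Interest = A - P = $8,945.42


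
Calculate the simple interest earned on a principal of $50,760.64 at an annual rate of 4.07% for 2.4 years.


Simple interest formula: I = P × r × t
I = $50,760.64 × 0.0407 × 2.4
I = $4,958.30

I = P × r × t = $4,958.30


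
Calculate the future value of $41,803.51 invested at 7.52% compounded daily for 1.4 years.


Compound interest formula: A = P(1 + r/n)^(nt)
A = $41,803.51 × (1 + 0.0752/365)^(365 × 1.4)
Growth factor: (1 + 0.0752/365)^511 = 1.1110096
A = $41,803.51 × 1.1110096
A = $46,444.10

A = P(1 + r/n)^(nt) = $46,444.10


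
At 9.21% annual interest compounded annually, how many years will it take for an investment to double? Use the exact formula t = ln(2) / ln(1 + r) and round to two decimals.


Doubling condition: (1 + r)^t = 2
Take ln of both sides: t × ln(1 + r) = ln(2)
t = ln(2) / ln(1 + r)
t = 0.693147 / 0.088102
t = 7.87

t = ln(2) / ln(1 + r) = 7.87 years


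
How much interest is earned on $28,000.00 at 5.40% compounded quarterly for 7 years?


Compound interest earned = final amount − principal.
A = P(1 + r/n)^(nt) = $28,000.00 × (1 + 0.054/4)^(4 × 7) = $40,758.96
Interest = A − P = $40,758.96 − $28,000.00 = $12,758.96

Interest = A - P = $12,758.96


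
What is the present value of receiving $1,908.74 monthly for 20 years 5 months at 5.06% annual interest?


Present value of an ordinary annuity: PV = PMT × (1 − (1 + r)^(−n)) / r
Monthly rate r = 0.0506/12 ≈ 0.00421667, n = 245
PV = $1,908.74 × (1 − (1 + 0.0506/12)^(−245)) / (0.0506/12)
PV = $1,908.74 × 152.565593
PV = $291,208.05

PV = PMT × (1-(1+r)^(-n))/r = $291,208.05


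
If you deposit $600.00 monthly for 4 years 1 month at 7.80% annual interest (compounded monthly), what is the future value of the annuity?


Future value of an ordinary annuity: FV = PMT × ((1 + r)^n − 1) / r
Monthly rate r = 0.078/12 = 0.0065, n = 49
FV = $600.00 × ((1 + 0.078/12)^49 − 1) / (0.078/12)
FV = $600.00 × 57.484173
FV = $34,490.50

FV = PMT × ((1+r)^n - 1)/r = $34,490.50


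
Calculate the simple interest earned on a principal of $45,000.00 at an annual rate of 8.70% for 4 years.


Simple interest formula: I = P × r × t
I = $45,000.00 × 0.087 × 4
I = $15,660.00

I = P × r × t = $15,660.00


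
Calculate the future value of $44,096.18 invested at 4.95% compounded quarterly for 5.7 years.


Compound interest formula: A = P(1 + r/n)^(nt)
A = $44,096.18 × (1 + 0.0495/4)^(4 × 5.7)
Growth factor: (1 + 0.0495/4)^22.8 = 1.3236836
A = $44,096.18 × 1.3236836
A = $58,369.39

A = P(1 + r/n)^(nt) = $58,369.39


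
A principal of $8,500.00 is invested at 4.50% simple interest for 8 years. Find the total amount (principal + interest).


Total amount formula: A = P(1 + rt) = P + P·r·t
Interest: I = P × r × t = $8,500.00 × 0.045 × 8 = $3,060.00
A = P + I = $8,500.00 + $3,060.00 = $11,560.00

A = P + I = P(1 + rt) = $11,560.00


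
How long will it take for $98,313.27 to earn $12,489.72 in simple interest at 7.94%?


Rearrange the simple interest formula for t:
I = P × r × t  ⇒  t = I / (P × r)
t = $12,489.72 / ($98,313.27 × 0.0794)
t = 1.6

t = I/(P×r) = 1.6 years


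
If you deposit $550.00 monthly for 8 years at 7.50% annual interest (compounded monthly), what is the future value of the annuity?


Future value of an ordinary annuity: FV = PMT × ((1 + r)^n − 1) / r
Monthly rate r = 0.075/12 = 0.00625, n = 96
FV = $550.00 × ((1 + 0.075/12)^96 − 1) / (0.075/12)
FV = $550.00 × 130.995147
FV = $72,047.33

FV = PMT × ((1+r)^n - 1)/r = $72,047.33


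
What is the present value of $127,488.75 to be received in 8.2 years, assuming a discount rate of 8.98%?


Present value formula: PV = FV / (1 + r)^t
PV = $127,488.75 / (1 + 0.0898)^8.2
PV = $127,488.75 / 2.024155
PV = $62,983.69

PV = FV / (1 + r)^t = $62,983.69


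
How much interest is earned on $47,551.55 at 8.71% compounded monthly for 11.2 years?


Compound interest earned = final amount − principal.
A = P(1 + r/n)^(nt) = $47,551.55 × (1 + 0.0871/12)^(12 × 11.2) = $125,689.06
Interest = A − P = $125,689.06 − $47,551.55 = $78,137.51

Interest = A - P = $78,137.51


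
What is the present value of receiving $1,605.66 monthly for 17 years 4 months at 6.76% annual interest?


Present value of an ordinary annuity: PV = PMT × (1 − (1 + r)^(−n)) / r
Monthly rate r = 0.0676/12 ≈ 0.00563333, n = 208
PV = $1,605.66 × (1 − (1 + 0.0676/12)^(−208)) / (0.0676/12)
PV = $1,605.66 × 122.334347
PV = $196,427.37

PV = PMT × (1-(1+r)^(-n))/r = $196,427.37


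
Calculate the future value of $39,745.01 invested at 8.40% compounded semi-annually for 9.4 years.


Compound interest formula: A = P(1 + r/n)^(nt)
A = $39,745.01 × (1 + 0.084/2)^(2 × 9.4)
Growth factor: (1 + 0.084/2)^18.8 = 2.1672705
A = $39,745.01 × 2.1672705
A = $86,138.19

A = P(1 + r/n)^(nt) = $86,138.19


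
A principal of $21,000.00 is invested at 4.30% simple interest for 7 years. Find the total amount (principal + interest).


Total amount formula: A = P(1 + rt) = P + P·r·t
Interest: I = P × r × t = $21,000.00 × 0.043 × 7 = $6,321.00
A = P + I = $21,000.00 + $6,321.00 = $27,321.00

A = P + I = P(1 + rt) = $27,321.00


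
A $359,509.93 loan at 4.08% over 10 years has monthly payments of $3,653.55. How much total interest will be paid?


Total paid over the life of the loan = PMT × n.
Total paid = $3,653.55 × 120 = $438,426.00
Total interest = total paid − principal = $438,426.00 − $359,509.93 = $78,916.07

Total interest = (PMT × n) - PV = $78,916.07


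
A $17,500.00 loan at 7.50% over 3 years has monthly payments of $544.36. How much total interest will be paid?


Total paid over the life of the loan = PMT × n.
Total paid = $544.36 × 36 = $19,596.96
Total interest = total paid − principal = $19,596.96 − $17,500.00 = $2,096.96

Total interest = (PMT × n) - PV = $2,096.96


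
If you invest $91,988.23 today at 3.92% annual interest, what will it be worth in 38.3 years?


Future value formula: FV = PV × (1 + r)^t
FV = $91,988.23 × (1 + 0.0392)^38.3
FV = $91,988.23 × 4.36090863
FV = $401,152.27

FV = PV × (1 + r)^t = $401,152.27


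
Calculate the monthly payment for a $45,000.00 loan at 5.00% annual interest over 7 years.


Loan payment formula: PMT = PV × r / (1 − (1 + r)^(−n))
Monthly rate r = 0.05/12 ≈ 0.00416667, n = 84 months
Denominator: 1 − (1 + 0.05/12)^(−84) = 0.294799
PMT = $45,000.00 × (0.05/12) / 0.294799
PMT = $636.03 per month

PMT = PV × r / (1-(1+r)^(-n)) = $636.03/month


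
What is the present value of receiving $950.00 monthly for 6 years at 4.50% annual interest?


Present value of an ordinary annuity: PV = PMT × (1 − (1 + r)^(−n)) / r
Monthly rate r = 0.045/12 = 0.00375, n = 72
PV = $950.00 × (1 − (1 + 0.045/12)^(−72)) / (0.045/12)
PV = $950.00 × 62.995976
PV = $59,846.18

PV = PMT × (1-(1+r)^(-n))/r = $59,846.18


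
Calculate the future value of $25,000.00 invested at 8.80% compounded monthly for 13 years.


Compound interest formula: A = P(1 + r/n)^(nt)
A = $25,000.00 × (1 + 0.088/12)^(12 × 13)
Growth factor: (1 + 0.088/12)^156 = 3.1262235
A = $25,000.00 × 3.1262235
A = $78,155.59

A = P(1 + r/n)^(nt) = $78,155.59


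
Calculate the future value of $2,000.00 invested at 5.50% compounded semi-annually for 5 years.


Compound interest formula: A = P(1 + r/n)^(nt)
A = $2,000.00 × (1 + 0.055/2)^(2 × 5)
Growth factor: (1 + 0.055/2)^10 = 1.311651
A = $2,000.00 × 1.311651
A = $2,623.30

A = P(1 + r/n)^(nt) = $2,623.30


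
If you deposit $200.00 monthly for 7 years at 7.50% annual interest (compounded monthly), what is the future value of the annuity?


Future value of an ordinary annuity: FV = PMT × ((1 + r)^n − 1) / r
Monthly rate r = 0.075/12 = 0.00625, n = 84
FV = $200.00 × ((1 + 0.075/12)^84 − 1) / (0.075/12)
FV = $200.00 × 110.031871
FV = $22,006.37

FV = PMT × ((1+r)^n - 1)/r = $22,006.37


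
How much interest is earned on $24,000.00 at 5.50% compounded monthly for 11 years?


Compound interest earned = final amount − principal.
A = P(1 + r/n)^(nt) = $24,000.00 × (1 + 0.055/12)^(12 × 11) = $43,889.35
Interest = A − P = $43,889.35 − $24,000.00 = $19,889.35

Interest = A - P = $19,889.35


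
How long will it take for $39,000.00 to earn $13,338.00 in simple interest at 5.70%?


Rearrange the simple interest formula for t:
I = P × r × t  ⇒  t = I / (P × r)
t = $13,338.00 / ($39,000.00 × 0.057)
t = 6

t = I/(P×r) = 6 years


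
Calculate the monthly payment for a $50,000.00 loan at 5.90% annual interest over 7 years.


Loan payment formula: PMT = PV × r / (1 − (1 + r)^(−n))
Monthly rate r = 0.059/12 ≈ 0.00491667, n = 84 months
Denominator: 1 − (1 + 0.059/12)^(−84) = 0.337668
PMT = $50,000.00 × (0.059/12) / 0.337668
PMT = $728.03 per month

PMT = PV × r / (1-(1+r)^(-n)) = $728.03/month


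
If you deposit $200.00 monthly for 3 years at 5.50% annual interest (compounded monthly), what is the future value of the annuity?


Future value of an ordinary annuity: FV = PMT × ((1 + r)^n − 1) / r
Monthly rate r = 0.055/12 ≈ 0.00458333, n = 36
FV = $200.00 × ((1 + 0.055/12)^36 − 1) / (0.055/12)
FV = $200.00 × 39.043331
FV = $7,808.67

FV = PMT × ((1+r)^n - 1)/r = $7,808.67


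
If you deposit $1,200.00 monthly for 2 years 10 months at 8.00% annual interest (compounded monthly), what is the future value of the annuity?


Future value of an ordinary annuity: FV = PMT × ((1 + r)^n − 1) / r
Monthly rate r = 0.08/12 ≈ 0.00666667, n = 34
FV = $1,200.00 × ((1 + 0.08/12)^34 − 1) / (0.08/12)
FV = $1,200.00 × 38.020264
FV = $45,624.32

FV = PMT × ((1+r)^n - 1)/r = $45,624.32


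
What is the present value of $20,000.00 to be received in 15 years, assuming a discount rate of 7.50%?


Present value formula: PV = FV / (1 + r)^t
PV = $20,000.00 / (1 + 0.075)^15
PV = $20,000.00 / 2.958877
PV = $6,759.32

PV = FV / (1 + r)^t = $6,759.32


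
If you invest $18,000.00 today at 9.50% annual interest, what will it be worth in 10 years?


Future value formula: FV = PV × (1 + r)^t
FV = $18,000.00 × (1 + 0.095)^10
FV = $18,000.00 × 2.478228
FV = $44,608.10

FV = PV × (1 + r)^t = $44,608.10


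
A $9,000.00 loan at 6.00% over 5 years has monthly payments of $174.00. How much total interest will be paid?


Total paid over the life of the loan = PMT × n.
Total paid = $174.00 × 60 = $10,440.00
Total interest = total paid − principal = $10,440.00 − $9,000.00 = $1,440.00

Total interest = (PMT × n) - PV = $1,440.00


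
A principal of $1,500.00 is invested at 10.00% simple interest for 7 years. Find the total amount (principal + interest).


Total amount formula: A = P(1 + rt) = P + P·r·t
Interest: I = P × r × t = $1,500.00 × 0.1 × 7 = $1,050.00
A = P + I = $1,500.00 + $1,050.00 = $2,550.00

A = P + I = P(1 + rt) = $2,550.00


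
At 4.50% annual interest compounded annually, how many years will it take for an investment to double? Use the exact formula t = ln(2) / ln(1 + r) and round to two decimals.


Doubling condition: (1 + r)^t = 2
Take ln of both sides: t × ln(1 + r) = ln(2)
t = ln(2) / ln(1 + r)
t = 0.693147 / 0.044017
t = 15.75

t = ln(2) / ln(1 + r) = 15.75 years


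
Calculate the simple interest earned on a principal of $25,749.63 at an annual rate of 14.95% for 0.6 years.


Simple interest formula: I = P × r × t
I = $25,749.63 × 0.1495 × 0.6
I = $2,309.74

I = P × r × t = $2,309.74


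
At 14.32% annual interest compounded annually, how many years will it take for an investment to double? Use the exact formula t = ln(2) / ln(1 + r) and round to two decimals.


Doubling condition: (1 + r)^t = 2
Take ln of both sides: t × ln(1 + r) = ln(2)
t = ln(2) / ln(1 + r)
t = 0.693147 / 0.133831
t = 5.18

t = ln(2) / ln(1 + r) = 5.18 years


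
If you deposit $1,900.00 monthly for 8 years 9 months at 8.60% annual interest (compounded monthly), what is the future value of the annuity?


Future value of an ordinary annuity: FV = PMT × ((1 + r)^n − 1) / r
Monthly rate r = 0.086/12 ≈ 0.00716667, n = 105
FV = $1,900.00 × ((1 + 0.086/12)^105 − 1) / (0.086/12)
FV = $1,900.00 × 155.806225
FV = $296,031.83

FV = PMT × ((1+r)^n - 1)/r = $296,031.83


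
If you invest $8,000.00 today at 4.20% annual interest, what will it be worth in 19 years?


Future value formula: FV = PV × (1 + r)^t
FV = $8,000.00 × (1 + 0.042)^19
FV = $8,000.00 × 2.185177
FV = $17,481.42

FV = PV × (1 + r)^t = $17,481.42


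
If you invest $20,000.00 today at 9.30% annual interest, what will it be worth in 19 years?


Future value formula: FV = PV × (1 + r)^t
FV = $20,000.00 × (1 + 0.093)^19
FV = $20,000.00 × 5.4173024
FV = $108,346.05

FV = PV × (1 + r)^t = $108,346.05


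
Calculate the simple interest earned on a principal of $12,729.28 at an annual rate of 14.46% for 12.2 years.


Simple interest formula: I = P × r × t
I = $12,729.28 × 0.1446 × 12.2
I = $22,455.98

I = P × r × t = $22,455.98


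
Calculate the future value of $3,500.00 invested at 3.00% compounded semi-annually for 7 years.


Compound interest formula: A = P(1 + r/n)^(nt)
A = $3,500.00 × (1 + 0.03/2)^(2 × 7)
Growth factor: (1 + 0.03/2)^14 = 1.231756
A = $3,500.00 × 1.231756
A = $4,311.15

A = P(1 + r/n)^(nt) = $4,311.15


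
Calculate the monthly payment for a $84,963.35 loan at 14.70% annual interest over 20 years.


Loan payment formula: PMT = PV × r / (1 − (1 + r)^(−n))
Monthly rate r = 0.147/12 = 0.01225, n = 240 months
Denominator: 1 − (1 + 0.147/12)^(−240) = 0.946182
PMT = $84,963.35 × (0.147/12) / 0.946182
PMT = $1,100.00 per month

PMT = PV × r / (1-(1+r)^(-n)) = $1,100.00/month


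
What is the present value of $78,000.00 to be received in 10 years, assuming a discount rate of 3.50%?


Present value formula: PV = FV / (1 + r)^t
PV = $78,000.00 / (1 + 0.035)^10
PV = $78,000.00 / 1.4105988
PV = $55,295.67

PV = FV / (1 + r)^t = $55,295.67


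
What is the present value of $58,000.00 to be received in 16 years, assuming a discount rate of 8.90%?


Present value formula: PV = FV / (1 + r)^t
PV = $58,000.00 / (1 + 0.089)^16
PV = $58,000.00 / 3.9124255
PV = $14,824.56

PV = FV / (1 + r)^t = $14,824.56


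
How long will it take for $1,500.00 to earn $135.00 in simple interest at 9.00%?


Rearrange the simple interest formula for t:
I = P × r × t  ⇒  t = I / (P × r)
t = $135.00 / ($1,500.00 × 0.09)
t = 1

t = I/(P×r) = 1 year


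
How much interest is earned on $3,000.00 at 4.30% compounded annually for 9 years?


Compound interest earned = final amount − principal.
A = P(1 + r/n)^(nt) = $3,000.00 × (1 + 0.043/1)^(1 × 9) = $4,382.08
Interest = A − P = $4,382.08 − $3,000.00 = $1,382.08

Interest = A - P = $1,382.08


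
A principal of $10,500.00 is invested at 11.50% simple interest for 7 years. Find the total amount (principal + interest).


Total amount formula: A = P(1 + rt) = P + P·r·t
Interest: I = P × r × t = $10,500.00 × 0.115 × 7 = $8,452.50
A = P + I = $10,500.00 + $8,452.50 = $18,952.50

A = P + I = P(1 + rt) = $18,952.50


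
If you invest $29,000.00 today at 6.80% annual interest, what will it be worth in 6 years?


Future value formula: FV = PV × (1 + r)^t
FV = $29,000.00 × (1 + 0.068)^6
FV = $29,000.00 × 1.4839782
FV = $43,035.37

FV = PV × (1 + r)^t = $43,035.37


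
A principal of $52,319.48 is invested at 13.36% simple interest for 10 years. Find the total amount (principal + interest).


Total amount formula: A = P(1 + rt) = P + P·r·t
Interest: I = P × r × t = $52,319.48 × 0.1336 × 10 = $69,898.83
A = P + I = $52,319.48 + $69,898.83 = $122,218.31

A = P + I = P(1 + rt) = $122,218.31


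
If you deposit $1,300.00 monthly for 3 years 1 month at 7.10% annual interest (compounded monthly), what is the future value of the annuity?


Future value of an ordinary annuity: FV = PMT × ((1 + r)^n − 1) / r
Monthly rate r = 0.071/12 ≈ 0.00591667, n = 37
FV = $1,300.00 × ((1 + 0.071/12)^37 − 1) / (0.071/12)
FV = $1,300.00 × 41.226735
FV = $53,594.76

FV = PMT × ((1+r)^n - 1)/r = $53,594.76


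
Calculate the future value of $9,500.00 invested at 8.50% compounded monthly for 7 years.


Compound interest formula: A = P(1 + r/n)^(nt)
A = $9,500.00 × (1 + 0.085/12)^(12 × 7)
Growth factor: (1 + 0.085/12)^84 = 1.8092323
A = $9,500.00 × 1.8092323
A = $17,187.71

A = P(1 + r/n)^(nt) = $17,187.71


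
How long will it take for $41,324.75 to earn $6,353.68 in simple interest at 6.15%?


Rearrange the simple interest formula for t:
I = P × r × t  ⇒  t = I / (P × r)
t = $6,353.68 / ($41,324.75 × 0.0615)
t = 2.5

t = I/(P×r) = 2.5 years


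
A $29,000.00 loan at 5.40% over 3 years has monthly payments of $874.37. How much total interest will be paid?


Total paid over the life of the loan = PMT × n.
Total paid = $874.37 × 36 = $31,477.32
Total interest = total paid − principal = $31,477.32 − $29,000.00 = $2,477.32

Total interest = (PMT × n) - PV = $2,477.32


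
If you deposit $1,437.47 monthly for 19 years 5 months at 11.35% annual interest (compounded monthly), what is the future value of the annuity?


Future value of an ordinary annuity: FV = PMT × ((1 + r)^n − 1) / r
Monthly rate r = 0.1135/12 ≈ 0.00945833, n = 233
FV = $1,437.47 × ((1 + 0.1135/12)^233 − 1) / (0.1135/12)
FV = $1,437.47 × 842.215693
FV = $1,210,659.79

FV = PMT × ((1+r)^n - 1)/r = $1,210,659.79


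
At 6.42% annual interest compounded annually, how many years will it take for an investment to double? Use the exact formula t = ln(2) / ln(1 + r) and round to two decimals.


Doubling condition: (1 + r)^t = 2
Take ln of both sides: t × ln(1 + r) = ln(2)
t = ln(2) / ln(1 + r)
t = 0.693147 / 0.062223
t = 11.14

t = ln(2) / ln(1 + r) = 11.14 years


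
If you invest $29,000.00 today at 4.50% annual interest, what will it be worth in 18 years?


Future value formula: FV = PV × (1 + r)^t
FV = $29,000.00 × (1 + 0.045)^18
FV = $29,000.00 × 2.20847877
FV = $64,045.88

FV = PV × (1 + r)^t = $64,045.88


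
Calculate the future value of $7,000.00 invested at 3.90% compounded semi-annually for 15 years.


Compound interest formula: A = P(1 + r/n)^(nt)
A = $7,000.00 × (1 + 0.039/2)^(2 × 15)
Growth factor: (1 + 0.039/2)^30 = 1.7849124
A = $7,000.00 × 1.7849124
A = $12,494.39

A = P(1 + r/n)^(nt) = $12,494.39


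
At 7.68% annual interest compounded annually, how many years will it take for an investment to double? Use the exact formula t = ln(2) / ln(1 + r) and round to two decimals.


Doubling condition: (1 + r)^t = 2
Take ln of both sides: t × ln(1 + r) = ln(2)
t = ln(2) / ln(1 + r)
t = 0.693147 / 0.073994
t = 9.37

t = ln(2) / ln(1 + r) = 9.37 years


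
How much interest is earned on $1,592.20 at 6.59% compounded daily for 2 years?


Compound interest earned = final amount − principal.
A = P(1 + r/n)^(nt) = $1,592.20 × (1 + 0.0659/365)^(365 × 2) = $1,816.49
Interest = A − P = $1,816.49 − $1,592.20 = $224.29

Interest = A - P = $224.29


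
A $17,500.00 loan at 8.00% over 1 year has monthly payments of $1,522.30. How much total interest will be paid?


Total paid over the life of the loan = PMT × n.
Total paid = $1,522.30 × 12 = $18,267.60
Total interest = total paid − principal = $18,267.60 − $17,500.00 = $767.60

Total interest = (PMT × n) - PV = $767.60


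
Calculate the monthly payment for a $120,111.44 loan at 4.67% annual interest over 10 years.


Loan payment formula: PMT = PV × r / (1 − (1 + r)^(−n))
Monthly rate r = 0.0467/12 ≈ 0.00389167, n = 120 months
Denominator: 1 − (1 + 0.0467/12)^(−120) = 0.372551
PMT = $120,111.44 × (0.0467/12) / 0.372551
PMT = $1,254.68 per month

PMT = PV × r / (1-(1+r)^(-n)) = $1,254.68/month


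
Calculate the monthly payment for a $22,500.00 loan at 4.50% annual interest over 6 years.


Loan payment formula: PMT = PV × r / (1 − (1 + r)^(−n))
Monthly rate r = 0.045/12 = 0.00375, n = 72 months
Denominator: 1 − (1 + 0.045/12)^(−72) = 0.236235
PMT = $22,500.00 × (0.045/12) / 0.236235
PMT = $357.17 per month

PMT = PV × r / (1-(1+r)^(-n)) = $357.17/month


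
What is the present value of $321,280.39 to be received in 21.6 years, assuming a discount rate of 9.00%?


Present value formula: PV = FV / (1 + r)^t
PV = $321,280.39 / (1 + 0.09)^21.6
PV = $321,280.39 / 6.432982
PV = $49,942.68

PV = FV / (1 + r)^t = $49,942.68


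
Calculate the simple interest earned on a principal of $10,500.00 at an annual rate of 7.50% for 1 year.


Simple interest formula: I = P × r × t
I = $10,500.00 × 0.075 × 1
I = $787.50

I = P × r × t = $787.50


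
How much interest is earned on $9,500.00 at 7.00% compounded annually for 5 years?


Compound interest earned = final amount − principal.
A = P(1 + r/n)^(nt) = $9,500.00 × (1 + 0.07/1)^(1 × 5) = $13,324.24
Interest = A − P = $13,324.24 − $9,500.00 = $3,824.24

Interest = A - P = $3,824.24


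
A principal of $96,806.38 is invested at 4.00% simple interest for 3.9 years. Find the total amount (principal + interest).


Total amount formula: A = P(1 + rt) = P + P·r·t
Interest: I = P × r × t = $96,806.38 × 0.04 × 3.9 = $15,101.80
A = P + I = $96,806.38 + $15,101.80 = $111,908.18

A = P + I = P(1 + rt) = $111,908.18


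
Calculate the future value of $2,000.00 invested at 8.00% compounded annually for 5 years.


Compound interest formula: A = P(1 + r/n)^(nt)
A = $2,000.00 × (1 + 0.08/1)^(1 × 5)
Growth factor: (1 + 0.08/1)^5 = 1.469328
A = $2,000.00 × 1.469328
A = $2,938.66

A = P(1 + r/n)^(nt) = $2,938.66


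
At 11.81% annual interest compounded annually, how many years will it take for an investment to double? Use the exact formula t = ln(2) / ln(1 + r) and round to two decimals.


Doubling condition: (1 + r)^t = 2
Take ln of both sides: t × ln(1 + r) = ln(2)
t = ln(2) / ln(1 + r)
t = 0.693147 / 0.111631
t = 6.21

t = ln(2) / ln(1 + r) = 6.21 years


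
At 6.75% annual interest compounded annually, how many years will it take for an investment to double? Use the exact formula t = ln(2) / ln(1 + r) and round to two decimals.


Doubling condition: (1 + r)^t = 2
Take ln of both sides: t × ln(1 + r) = ln(2)
t = ln(2) / ln(1 + r)
t = 0.693147 / 0.065319
t = 10.61

t = ln(2) / ln(1 + r) = 10.61 years


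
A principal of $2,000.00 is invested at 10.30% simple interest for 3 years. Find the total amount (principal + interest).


Total amount formula: A = P(1 + rt) = P + P·r·t
Interest: I = P × r × t = $2,000.00 × 0.103 × 3 = $618.00
A = P + I = $2,000.00 + $618.00 = $2,618.00

A = P + I = P(1 + rt) = $2,618.00


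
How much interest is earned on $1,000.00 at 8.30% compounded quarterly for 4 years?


Compound interest earned = final amount − principal.
A = P(1 + r/n)^(nt) = $1,000.00 × (1 + 0.083/4)^(4 × 4) = $1,389.03
Interest = A − P = $1,389.03 − $1,000.00 = $389.03

Interest = A - P = $389.03


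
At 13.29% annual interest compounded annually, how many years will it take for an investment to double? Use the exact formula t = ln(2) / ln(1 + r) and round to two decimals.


Doubling condition: (1 + r)^t = 2
Take ln of both sides: t × ln(1 + r) = ln(2)
t = ln(2) / ln(1 + r)
t = 0.693147 / 0.124781
t = 5.55

t = ln(2) / ln(1 + r) = 5.55 years


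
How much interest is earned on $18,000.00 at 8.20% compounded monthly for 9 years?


Compound interest earned = final amount − principal.
A = P(1 + r/n)^(nt) = $18,000.00 × (1 + 0.082/12)^(12 × 9) = $37,557.07
Interest = A − P = $37,557.07 − $18,000.00 = $19,557.07

Interest = A - P = $19,557.07


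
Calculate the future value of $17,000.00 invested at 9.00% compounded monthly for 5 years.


Compound interest formula: A = P(1 + r/n)^(nt)
A = $17,000.00 × (1 + 0.09/12)^(12 × 5)
Growth factor: (1 + 0.09/12)^60 = 1.565681
A = $17,000.00 × 1.565681
A = $26,616.58

A = P(1 + r/n)^(nt) = $26,616.58


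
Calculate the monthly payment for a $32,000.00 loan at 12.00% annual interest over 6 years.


Loan payment formula: PMT = PV × r / (1 − (1 + r)^(−n))
Monthly rate r = 0.12/12 = 0.01, n = 72 months
Denominator: 1 − (1 + 0.12/12)^(−72) = 0.511504
PMT = $32,000.00 × (0.12/12) / 0.511504
PMT = $625.61 per month

PMT = PV × r / (1-(1+r)^(-n)) = $625.61/month


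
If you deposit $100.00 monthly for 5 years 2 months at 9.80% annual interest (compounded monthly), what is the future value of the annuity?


Future value of an ordinary annuity: FV = PMT × ((1 + r)^n − 1) / r
Monthly rate r = 0.098/12 ≈ 0.00816667, n = 62
FV = $100.00 × ((1 + 0.098/12)^62 − 1) / (0.098/12)
FV = $100.00 × 80.300564
FV = $8,030.06

FV = PMT × ((1+r)^n - 1)/r = $8,030.06
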